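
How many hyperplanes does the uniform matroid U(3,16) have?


Hyperplanes of U(3,16) are flats of rank 2.
In a uniform matroid, these are exactly the (2)-element subsets.
Count = C(16,2) = (16 * 15) / (1 * 2) = 120.

120


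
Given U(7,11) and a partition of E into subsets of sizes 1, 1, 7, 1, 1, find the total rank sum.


r(Ai) = min(|Ai|, 7) for each part.
Sum = min(1,7) + min(1,7) + min(7,7) + min(1,7) + min(1,7)
    = 1 + 1 + 7 + 1 + 1
    = 11.

11


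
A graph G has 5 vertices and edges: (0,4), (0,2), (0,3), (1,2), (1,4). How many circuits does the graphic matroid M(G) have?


A circuit in a graphic matroid = edge set of a simple cycle.
G has 5 vertices and 5 edges.
Enumerating all minimal edge subsets forming cycles...
Total circuits found: 1.

1


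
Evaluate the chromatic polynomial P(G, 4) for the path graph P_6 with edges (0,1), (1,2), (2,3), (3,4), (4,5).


P(P_6, k) = k * (k-1)^(5).
P(4) = 4 * 3^5 = 4 * 243 = 972.

972


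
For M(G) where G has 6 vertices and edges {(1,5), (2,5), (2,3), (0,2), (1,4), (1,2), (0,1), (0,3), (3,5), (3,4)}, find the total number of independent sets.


An independent set in a graphic matroid is an acyclic edge subset.
G has 6 vertices and 10 edges.
Enumerate all 2^10 = 1024 subsets, checking for acyclicity.
Total independent sets = 466.

466


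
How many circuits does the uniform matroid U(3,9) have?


In U(3,9), circuits are the (4)-element subsets.
Any set of 4 elements is dependent, and removing any one element gives
an independent set of size 3, so it is a minimal dependent set.
Number of circuits = (9 choose 4) = 126.

126


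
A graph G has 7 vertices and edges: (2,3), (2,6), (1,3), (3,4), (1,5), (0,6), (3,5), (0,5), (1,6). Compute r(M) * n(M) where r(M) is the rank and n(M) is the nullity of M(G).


r(M) = |V| - c = 7 - 1 = 6.
nullity = |E| - r(M) = 9 - 6 = 3.
Product = 6 * 3 = 18.

18


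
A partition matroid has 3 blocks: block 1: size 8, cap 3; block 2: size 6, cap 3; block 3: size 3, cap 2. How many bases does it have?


A basis picks exactly ci elements from block i.
Number of bases = product of C(|Si|, ci).
= C(8,3) * C(6,3) * C(3,2)
= 56 * 20 * 3
= 3360.

3360


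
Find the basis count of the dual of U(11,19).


The dual of U(r,n) is U(n-r, n) = U(8,19).
Bases of U(8,19) are all (8)-element subsets.
|B(M*)| = C(19,8) = 19! / (8! * 11!) = 75582.

75582


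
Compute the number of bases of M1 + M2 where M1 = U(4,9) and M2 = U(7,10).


Bases of a direct sum M1 + M2: |B| = |B(M1)| * |B(M2)|.
|B(U(4,9))| = C(9,4) = 126.
|B(U(7,10))| = C(10,7) = 120.
Total bases = 126 * 120 = 15120.

15120


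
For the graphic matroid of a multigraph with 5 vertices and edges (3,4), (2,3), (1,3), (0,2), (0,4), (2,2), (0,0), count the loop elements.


In a graphic matroid, a loop is a self-loop edge (u,u) with rank 0.
Examining all 7 edges for self-loops...
Self-loops found: (2,2), (0,0)
Number of loops = 2.

2


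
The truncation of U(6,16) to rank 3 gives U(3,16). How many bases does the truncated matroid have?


Truncating U(6,16) to rank 3 gives U(3,16).
Bases of U(3,16) are all 3-element subsets of 16 elements.
Number of bases = C(16,3) = (16 * 15 * 14) / (1 * 2 * 3) = 560.

560


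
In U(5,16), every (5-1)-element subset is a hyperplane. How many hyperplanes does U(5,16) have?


Hyperplanes of U(5,16) are flats of rank 4.
In a uniform matroid, these are exactly the (4)-element subsets.
Count = C(16,4) = (16 * 15 * 14 * 13) / (1 * 2 * 3 * 4) = 1820.

1820


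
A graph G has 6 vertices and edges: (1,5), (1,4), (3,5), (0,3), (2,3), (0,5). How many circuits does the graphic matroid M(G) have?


A circuit in a graphic matroid = edge set of a simple cycle.
G has 6 vertices and 6 edges.
Enumerating all minimal edge subsets forming cycles...
Total circuits found: 1.

1


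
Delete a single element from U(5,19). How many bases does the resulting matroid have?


Deleting e from U(5,19) gives U(5,18) since n > r.
Bases of U(5,18) = C(18,5) = 8568.

8568


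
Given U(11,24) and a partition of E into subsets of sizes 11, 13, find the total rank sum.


r(Ai) = min(|Ai|, 11) for each part.
Sum = min(11,11) + min(13,11)
    = 11 + 11
    = 22.

22


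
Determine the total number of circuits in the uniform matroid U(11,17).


In U(11,17), circuits are the (12)-element subsets.
Any set of 12 elements is dependent, and removing any one element gives
an independent set of size 11, so it is a minimal dependent set.
Number of circuits = (17 choose 12) = 6188.

6188


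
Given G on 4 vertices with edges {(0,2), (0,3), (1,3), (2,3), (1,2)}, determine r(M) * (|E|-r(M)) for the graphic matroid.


r(M) = |V| - c = 4 - 1 = 3.
nullity = |E| - r(M) = 5 - 3 = 2.
Product = 3 * 2 = 6.

6


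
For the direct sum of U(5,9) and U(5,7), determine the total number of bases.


Bases of a direct sum M1 + M2: |B| = |B(M1)| * |B(M2)|.
|B(U(5,9))| = C(9,5) = 126.
|B(U(5,7))| = C(7,5) = 21.
Total bases = 126 * 21 = 2646.

2646


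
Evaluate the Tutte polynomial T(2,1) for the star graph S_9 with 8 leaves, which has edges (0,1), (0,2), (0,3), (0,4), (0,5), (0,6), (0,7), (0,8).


A star on 9 vertices is a tree with 8 edges.
T(x,y) = x^(8) for any tree.
T(2,1) = 2^8 = 256.

256


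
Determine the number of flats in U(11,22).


Flats of U(11,22): every subset of size < 11 is a flat, plus E itself.
Count = C(22,0) + C(22,1) + C(22,2) + C(22,3) + C(22,4) + C(22,5) + C(22,6) + C(22,7) + C(22,8) + C(22,9) + C(22,10) + 1
     = 1 + 22 + 231 + 1540 + 7315 + 26334 + 74613 + 170544 + 319770 + 497420 + 646646 + 1
     = 1744437.

1744437


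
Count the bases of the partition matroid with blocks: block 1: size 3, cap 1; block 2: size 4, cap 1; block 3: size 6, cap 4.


A basis picks exactly ci elements from block i.
Number of bases = product of C(|Si|, ci).
= C(3,1) * C(4,1) * C(6,4)
= 3 * 4 * 15
= 180.

180


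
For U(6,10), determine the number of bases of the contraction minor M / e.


Contracting e from U(6,10) gives U(5,9).
Bases of U(5,9) = (9 choose 5) = 126.

126


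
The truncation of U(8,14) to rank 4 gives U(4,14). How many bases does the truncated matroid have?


Truncating U(8,14) to rank 4 gives U(4,14).
Bases of U(4,14) are all 4-element subsets of 14 elements.
Number of bases = (14 choose 4) = 1001.

1001


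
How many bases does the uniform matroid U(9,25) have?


Bases of U(9,25) are all 9-element subsets of the 25-element ground set.
Number of bases = C(25,9).
(25 choose 9) = 2042975.

2042975


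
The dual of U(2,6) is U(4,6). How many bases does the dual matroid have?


The dual of U(r,n) is U(n-r, n) = U(4,6).
Bases of U(4,6) are all (4)-element subsets.
|B(M*)| = C(6,4) = 6! / (4! * 2!) = 15.

15


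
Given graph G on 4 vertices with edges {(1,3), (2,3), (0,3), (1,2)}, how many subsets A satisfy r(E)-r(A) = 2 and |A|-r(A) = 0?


R(x,y) = sum over A in 2^E of x^(r(E)-r(A)) * y^(|A|-r(A)).
G has 4 vertices, 4 edges. r(E) = 3.
Enumerate all 2^4 = 16 subsets.
Count subsets with r(E)-r(A)=2 and |A|-r(A)=0: 4.

4


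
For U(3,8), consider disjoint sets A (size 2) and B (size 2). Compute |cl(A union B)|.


|A union B| = 2 + 2 = 4 (disjoint).
In U(3,8), cl(S) = S if |S| < 3, else cl(S) = E.
Since 4 >= 3, cl(A union B) = E.
|cl(A union B)| = 8.

8


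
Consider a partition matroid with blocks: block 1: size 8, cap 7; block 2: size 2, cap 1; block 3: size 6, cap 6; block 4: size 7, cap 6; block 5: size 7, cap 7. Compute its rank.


Rank of a partition matroid = sum of min(|Si|, ci) for each block.
= min(8,7) + min(2,1) + min(6,6) + min(7,6) + min(7,7)
= 7 + 1 + 6 + 6 + 7
= 27.

27


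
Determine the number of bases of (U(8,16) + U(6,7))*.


(M1+M2)* = M1* + M2*.
M1* = U(8,16), bases: C(16,8) = 12870.
M2* = U(1,7), bases: C(7,1) = 7.
|B(M*)| = 12870 * 7 = 90090.

90090


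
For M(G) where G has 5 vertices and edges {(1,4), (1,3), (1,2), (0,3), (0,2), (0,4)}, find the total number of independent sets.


An independent set in a graphic matroid is an acyclic edge subset.
G has 5 vertices and 6 edges.
Enumerate all 2^6 = 64 subsets, checking for acyclicity.
Total independent sets = 54.

54


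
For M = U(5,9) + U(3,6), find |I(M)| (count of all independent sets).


For a direct sum, |I(M1+M2)| = |I(M1)| * |I(M2)|.
|I(U(5,9))| = sum C(9,k) for k=0..5 = 382.
|I(U(3,6))| = sum C(6,k) for k=0..3 = 42.
Total = 382 * 42 = 16044.

16044


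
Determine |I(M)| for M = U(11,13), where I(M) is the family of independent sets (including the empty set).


Independent sets of U(11,13) are all subsets of size <= 11.
Count = C(13,0) + C(13,1) + C(13,2) + C(13,3) + C(13,4) + C(13,5) + C(13,6) + C(13,7) + C(13,8) + C(13,9) + C(13,10) + C(13,11)
     = 1 + 13 + 78 + 286 + 715 + 1287 + 1716 + 1716 + 1287 + 715 + 286 + 78
     = 8178.

8178


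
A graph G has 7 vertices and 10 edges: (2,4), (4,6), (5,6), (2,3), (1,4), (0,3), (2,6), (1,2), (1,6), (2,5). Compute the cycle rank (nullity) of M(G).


Cycle rank (nullity) = |E| - r(M) = |E| - (|V| - c).
|E| = 10, |V| = 7, c = 1.
Nullity = 10 - (7 - 1) = 10 - 6 = 4.

4


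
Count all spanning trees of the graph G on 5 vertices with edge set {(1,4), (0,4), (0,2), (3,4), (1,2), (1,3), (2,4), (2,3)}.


By Kirchhoff's matrix tree theorem, the number of spanning trees equals
the determinant of any cofactor of the Laplacian matrix L.
G has 5 vertices and 8 edges.
Computing the (4 x 4) cofactor determinant gives 40.

40


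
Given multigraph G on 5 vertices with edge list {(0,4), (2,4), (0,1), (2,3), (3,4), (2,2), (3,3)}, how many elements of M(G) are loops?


In a graphic matroid, a loop is a self-loop edge (u,u) with rank 0.
Examining all 7 edges for self-loops...
Self-loops found: (2,2), (3,3)
Number of loops = 2.

2


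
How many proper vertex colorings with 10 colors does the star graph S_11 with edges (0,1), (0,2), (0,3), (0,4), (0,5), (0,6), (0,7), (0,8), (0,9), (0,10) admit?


P(tree, k) = k * (k-1)^(10) for any tree on 11 vertices.
P(10) = 10 * 9^10 = 10 * 3486784401 = 34867844010.

34867844010


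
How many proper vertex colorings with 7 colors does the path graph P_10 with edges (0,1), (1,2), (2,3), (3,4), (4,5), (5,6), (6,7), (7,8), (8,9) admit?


P(P_10, k) = k * (k-1)^(9).
P(7) = 7 * 6^9 = 7 * 10077696 = 70543872.

70543872


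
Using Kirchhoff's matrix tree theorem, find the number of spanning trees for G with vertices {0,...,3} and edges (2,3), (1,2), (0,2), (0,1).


By Kirchhoff's matrix tree theorem, the number of spanning trees equals
the determinant of any cofactor of the Laplacian matrix L.
G has 4 vertices and 4 edges.
Computing the (3 x 3) cofactor determinant gives 3.

3


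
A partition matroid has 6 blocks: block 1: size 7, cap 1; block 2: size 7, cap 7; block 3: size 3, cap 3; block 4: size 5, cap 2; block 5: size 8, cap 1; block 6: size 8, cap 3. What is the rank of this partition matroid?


Rank of a partition matroid = sum of min(|Si|, ci) for each block.
= min(7,1) + min(7,7) + min(3,3) + min(5,2) + min(8,1) + min(8,3)
= 1 + 7 + 3 + 2 + 1 + 3
= 17.

17


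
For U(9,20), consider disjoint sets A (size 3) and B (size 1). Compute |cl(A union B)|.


|A union B| = 3 + 1 = 4 (disjoint).
In U(9,20), cl(S) = S if |S| < 9, else cl(S) = E.
Since 4 < 9, cl(A union B) = A union B.
|cl(A union B)| = 4.

4


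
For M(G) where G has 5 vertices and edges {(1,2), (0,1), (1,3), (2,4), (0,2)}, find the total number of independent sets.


An independent set in a graphic matroid is an acyclic edge subset.
G has 5 vertices and 5 edges.
Enumerate all 2^5 = 32 subsets, checking for acyclicity.
Total independent sets = 28.

28


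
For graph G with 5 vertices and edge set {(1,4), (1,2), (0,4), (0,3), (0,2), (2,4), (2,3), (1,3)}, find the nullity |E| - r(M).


Cycle rank (nullity) = |E| - r(M) = |E| - (|V| - c).
|E| = 8, |V| = 5, c = 1.
Nullity = 8 - (5 - 1) = 8 - 4 = 4.

4


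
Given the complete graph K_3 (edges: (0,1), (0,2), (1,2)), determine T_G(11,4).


T(K_3; x,y) = x^2 + x + y.
T(11,4) = 121 + 11 + 4 = 136.

136


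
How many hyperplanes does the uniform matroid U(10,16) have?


Hyperplanes of U(10,16) are flats of rank 9.
In a uniform matroid, these are exactly the (9)-element subsets.
Count = (16 choose 9) = 11440.

11440


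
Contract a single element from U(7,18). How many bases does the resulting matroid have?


Contracting e from U(7,18) gives U(6,17).
Bases of U(6,17) = (17 choose 6) = 12376.

12376


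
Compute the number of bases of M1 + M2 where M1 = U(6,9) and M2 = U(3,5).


Bases of a direct sum M1 + M2: |B| = |B(M1)| * |B(M2)|.
|B(U(6,9))| = C(9,6) = 84.
|B(U(3,5))| = C(5,3) = 10.
Total bases = 84 * 10 = 840.

840


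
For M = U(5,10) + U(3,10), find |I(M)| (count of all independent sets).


For a direct sum, |I(M1+M2)| = |I(M1)| * |I(M2)|.
|I(U(5,10))| = sum C(10,k) for k=0..5 = 638.
|I(U(3,10))| = sum C(10,k) for k=0..3 = 176.
Total = 638 * 176 = 112288.

112288


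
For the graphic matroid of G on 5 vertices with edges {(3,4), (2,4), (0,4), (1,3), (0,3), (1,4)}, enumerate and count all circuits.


A circuit in a graphic matroid = edge set of a simple cycle.
G has 5 vertices and 6 edges.
Enumerating all minimal edge subsets forming cycles...
Total circuits found: 3.

3


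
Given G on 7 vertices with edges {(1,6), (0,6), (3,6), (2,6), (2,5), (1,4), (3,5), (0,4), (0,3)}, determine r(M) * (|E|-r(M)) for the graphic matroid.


r(M) = |V| - c = 7 - 1 = 6.
nullity = |E| - r(M) = 9 - 6 = 3.
Product = 6 * 3 = 18.

18


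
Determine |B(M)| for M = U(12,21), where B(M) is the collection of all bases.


Bases of U(12,21) are all 12-element subsets of the 21-element ground set.
Number of bases = C(21,12).
C(21,12) = 21! / (12! * 9!) = 293930.

293930


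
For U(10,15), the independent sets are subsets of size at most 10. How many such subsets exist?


Independent sets of U(10,15) are all subsets of size <= 10.
Count = (15 choose 0) + (15 choose 1) + (15 choose 2) + (15 choose 3) + (15 choose 4) + (15 choose 5) + (15 choose 6) + (15 choose 7) + (15 choose 8) + (15 choose 9) + (15 choose 10)
     = 1 + 15 + 105 + 455 + 1365 + 3003 + 5005 + 6435 + 6435 + 5005 + 3003
     = 30827.

30827


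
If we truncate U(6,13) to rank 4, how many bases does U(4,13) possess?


Truncating U(6,13) to rank 4 gives U(4,13).
Bases of U(4,13) are all 4-element subsets of 13 elements.
Number of bases = (13 choose 4) = 715.

715


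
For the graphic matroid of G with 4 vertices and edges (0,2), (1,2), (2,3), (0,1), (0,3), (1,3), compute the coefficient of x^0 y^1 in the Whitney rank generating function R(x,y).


R(x,y) = sum over A in 2^E of x^(r(E)-r(A)) * y^(|A|-r(A)).
G has 4 vertices, 6 edges. r(E) = 3.
Enumerate all 2^6 = 64 subsets.
Count subsets with r(E)-r(A)=0 and |A|-r(A)=1: 15.

15


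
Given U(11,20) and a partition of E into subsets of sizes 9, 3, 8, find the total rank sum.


r(Ai) = min(|Ai|, 11) for each part.
Sum = min(9,11) + min(3,11) + min(8,11)
    = 9 + 3 + 8
    = 20.

20


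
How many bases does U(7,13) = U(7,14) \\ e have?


Deleting e from U(7,14) gives U(7,13) since n > r.
Bases of U(7,13) = (13 choose 7) = 1716.

1716


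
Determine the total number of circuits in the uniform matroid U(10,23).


In U(10,23), circuits are the (11)-element subsets.
Any set of 11 elements is dependent, and removing any one element gives
an independent set of size 10, so it is a minimal dependent set.
Number of circuits = (23 choose 11) = 1352078.

1352078


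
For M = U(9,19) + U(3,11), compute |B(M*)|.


(M1+M2)* = M1* + M2*.
M1* = U(10,19), bases: C(19,10) = 92378.
M2* = U(8,11), bases: C(11,8) = 165.
|B(M*)| = 92378 * 165 = 15242370.

15242370


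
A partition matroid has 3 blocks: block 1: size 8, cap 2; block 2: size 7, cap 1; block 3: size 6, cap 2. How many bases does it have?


A basis picks exactly ci elements from block i.
Number of bases = product of C(|Si|, ci).
= C(8,2) * C(7,1) * C(6,2)
= 28 * 7 * 15
= 2940.

2940


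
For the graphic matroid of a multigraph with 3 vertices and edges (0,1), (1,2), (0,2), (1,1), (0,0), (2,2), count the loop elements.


In a graphic matroid, a loop is a self-loop edge (u,u) with rank 0.
Examining all 6 edges for self-loops...
Self-loops found: (1,1), (0,0), (2,2)
Number of loops = 3.

3


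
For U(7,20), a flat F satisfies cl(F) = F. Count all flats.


Flats of U(7,20): every subset of size < 7 is a flat, plus E itself.
Count = (20 choose 0) + (20 choose 1) + (20 choose 2) + (20 choose 3) + (20 choose 4) + (20 choose 5) + (20 choose 6) + 1
     = 1 + 20 + 190 + 1140 + 4845 + 15504 + 38760 + 1
     = 60461.

60461


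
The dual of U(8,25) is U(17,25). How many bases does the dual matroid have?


The dual of U(r,n) is U(n-r, n) = U(17,25).
Bases of U(17,25) are all (17)-element subsets.
|B(M*)| = C(25,17) = 1081575.

1081575


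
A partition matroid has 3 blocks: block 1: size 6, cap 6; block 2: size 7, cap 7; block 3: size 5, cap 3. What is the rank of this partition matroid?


Rank of a partition matroid = sum of min(|Si|, ci) for each block.
= min(6,6) + min(7,7) + min(5,3)
= 6 + 7 + 3
= 16.

16


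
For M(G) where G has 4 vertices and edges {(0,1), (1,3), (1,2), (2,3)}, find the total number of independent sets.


An independent set in a graphic matroid is an acyclic edge subset.
G has 4 vertices and 4 edges.
Enumerate all 2^4 = 16 subsets, checking for acyclicity.
Total independent sets = 14.

14


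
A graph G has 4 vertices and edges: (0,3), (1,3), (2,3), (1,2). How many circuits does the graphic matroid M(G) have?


A circuit in a graphic matroid = edge set of a simple cycle.
G has 4 vertices and 4 edges.
Enumerating all minimal edge subsets forming cycles...
Total circuits found: 1.

1


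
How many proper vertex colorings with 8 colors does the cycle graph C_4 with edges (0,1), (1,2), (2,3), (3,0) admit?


P(C_4, k) = (k-1)^4 + (-1)^4*(k-1).
P(8) = (7)^4 + 7
= 2401 + 7 = 2408.

2408


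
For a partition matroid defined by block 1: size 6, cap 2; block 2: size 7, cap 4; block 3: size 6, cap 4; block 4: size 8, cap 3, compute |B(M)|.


A basis picks exactly ci elements from block i.
Number of bases = product of C(|Si|, ci).
= C(6,2) * C(7,4) * C(6,4) * C(8,3)
= 15 * 35 * 15 * 56
= 441000.

441000


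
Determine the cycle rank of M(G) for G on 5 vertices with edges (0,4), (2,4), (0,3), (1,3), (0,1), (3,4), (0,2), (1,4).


Cycle rank (nullity) = |E| - r(M) = |E| - (|V| - c).
|E| = 8, |V| = 5, c = 1.
Nullity = 8 - (5 - 1) = 8 - 4 = 4.

4


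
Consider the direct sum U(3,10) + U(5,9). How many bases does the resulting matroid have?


Bases of a direct sum M1 + M2: |B| = |B(M1)| * |B(M2)|.
|B(U(3,10))| = C(10,3) = 120.
|B(U(5,9))| = C(9,5) = 126.
Total bases = 120 * 126 = 15120.

15120


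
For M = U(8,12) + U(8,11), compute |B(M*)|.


(M1+M2)* = M1* + M2*.
M1* = U(4,12), bases: C(12,4) = 495.
M2* = U(3,11), bases: C(11,3) = 165.
|B(M*)| = 495 * 165 = 81675.

81675


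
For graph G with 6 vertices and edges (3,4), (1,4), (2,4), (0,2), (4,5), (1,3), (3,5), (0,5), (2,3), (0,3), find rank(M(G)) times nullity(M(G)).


r(M) = |V| - c = 6 - 1 = 5.
nullity = |E| - r(M) = 10 - 5 = 5.
Product = 5 * 5 = 25.

25


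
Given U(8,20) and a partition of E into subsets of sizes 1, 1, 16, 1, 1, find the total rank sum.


r(Ai) = min(|Ai|, 8) for each part.
Sum = min(1,8) + min(1,8) + min(16,8) + min(1,8) + min(1,8)
    = 1 + 1 + 8 + 1 + 1
    = 12.

12


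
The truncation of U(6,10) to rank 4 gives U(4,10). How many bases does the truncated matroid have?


Truncating U(6,10) to rank 4 gives U(4,10).
Bases of U(4,10) are all 4-element subsets of 10 elements.
Number of bases = C(10,4) = 10! / (4! * 6!) = 210.

210


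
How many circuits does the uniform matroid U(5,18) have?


In U(5,18), circuits are the (6)-element subsets.
Any set of 6 elements is dependent, and removing any one element gives
an independent set of size 5, so it is a minimal dependent set.
Number of circuits = C(18,6) = 18564.

18564


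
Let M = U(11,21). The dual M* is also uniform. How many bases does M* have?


The dual of U(r,n) is U(n-r, n) = U(10,21).
Bases of U(10,21) are all (10)-element subsets.
|B(M*)| = C(21,10) = 352716.

352716


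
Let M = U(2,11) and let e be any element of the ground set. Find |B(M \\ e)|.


Deleting e from U(2,11) gives U(2,10) since n > r.
Bases of U(2,10) = C(10,2) = (10 * 9) / (1 * 2) = 45.

45


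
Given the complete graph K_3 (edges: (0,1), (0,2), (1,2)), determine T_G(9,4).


T(K_3; x,y) = x^2 + x + y.
T(9,4) = 81 + 9 + 4 = 94.

94


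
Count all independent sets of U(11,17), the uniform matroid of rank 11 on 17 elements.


Independent sets of U(11,17) are all subsets of size <= 11.
Count = (17 choose 0) + (17 choose 1) + (17 choose 2) + (17 choose 3) + (17 choose 4) + (17 choose 5) + (17 choose 6) + (17 choose 7) + (17 choose 8) + (17 choose 9) + (17 choose 10) + (17 choose 11)
     = 1 + 17 + 136 + 680 + 2380 + 6188 + 12376 + 19448 + 24310 + 24310 + 19448 + 12376
     = 121670.

121670


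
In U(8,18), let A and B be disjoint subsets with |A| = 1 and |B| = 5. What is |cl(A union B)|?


|A union B| = 1 + 5 = 6 (disjoint).
In U(8,18), cl(S) = S if |S| < 8, else cl(S) = E.
Since 6 < 8, cl(A union B) = A union B.
|cl(A union B)| = 6.

6


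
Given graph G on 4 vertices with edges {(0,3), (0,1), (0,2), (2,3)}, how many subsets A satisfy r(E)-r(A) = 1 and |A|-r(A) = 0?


R(x,y) = sum over A in 2^E of x^(r(E)-r(A)) * y^(|A|-r(A)).
G has 4 vertices, 4 edges. r(E) = 3.
Enumerate all 2^4 = 16 subsets.
Count subsets with r(E)-r(A)=1 and |A|-r(A)=0: 6.

6


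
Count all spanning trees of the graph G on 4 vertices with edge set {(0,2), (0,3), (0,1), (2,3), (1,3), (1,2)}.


By Kirchhoff's matrix tree theorem, the number of spanning trees equals
the determinant of any cofactor of the Laplacian matrix L.
G has 4 vertices and 6 edges.
Computing the (3 x 3) cofactor determinant gives 16.

16


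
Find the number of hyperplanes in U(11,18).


Hyperplanes of U(11,18) are flats of rank 10.
In a uniform matroid, these are exactly the (10)-element subsets.
Count = (18 choose 10) = 43758.

43758


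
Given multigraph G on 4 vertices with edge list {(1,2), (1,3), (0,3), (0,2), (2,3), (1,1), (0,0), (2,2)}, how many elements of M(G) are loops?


In a graphic matroid, a loop is a self-loop edge (u,u) with rank 0.
Examining all 8 edges for self-loops...
Self-loops found: (1,1), (0,0), (2,2)
Number of loops = 3.

3


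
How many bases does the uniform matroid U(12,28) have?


Bases of U(12,28) are all 12-element subsets of the 28-element ground set.
Number of bases = C(28,12).
(28 choose 12) = 30421755.

30421755


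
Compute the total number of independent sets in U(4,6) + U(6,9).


For a direct sum, |I(M1+M2)| = |I(M1)| * |I(M2)|.
|I(U(4,6))| = sum C(6,k) for k=0..4 = 57.
|I(U(6,9))| = sum C(9,k) for k=0..6 = 466.
Total = 57 * 466 = 26562.

26562


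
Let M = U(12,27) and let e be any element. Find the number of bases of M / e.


Contracting e from U(12,27) gives U(11,26).
Bases of U(11,26) = C(26,11) = 7726160.

7726160


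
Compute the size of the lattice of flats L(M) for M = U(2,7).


Flats of U(2,7): every subset of size < 2 is a flat, plus E itself.
Count = C(7,0) + C(7,1) + 1
     = 1 + 7 + 1
     = 9.

9


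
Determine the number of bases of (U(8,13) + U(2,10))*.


(M1+M2)* = M1* + M2*.
M1* = U(5,13), bases: C(13,5) = 1287.
M2* = U(8,10), bases: C(10,8) = 45.
|B(M*)| = 1287 * 45 = 57915.

57915


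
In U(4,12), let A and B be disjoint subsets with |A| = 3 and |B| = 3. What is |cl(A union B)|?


|A union B| = 3 + 3 = 6 (disjoint).
In U(4,12), cl(S) = S if |S| < 4, else cl(S) = E.
Since 6 >= 4, cl(A union B) = E.
|cl(A union B)| = 12.

12


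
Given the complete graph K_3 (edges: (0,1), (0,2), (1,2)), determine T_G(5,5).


T(K_3; x,y) = x^2 + x + y.
T(5,5) = 25 + 5 + 5 = 35.

35


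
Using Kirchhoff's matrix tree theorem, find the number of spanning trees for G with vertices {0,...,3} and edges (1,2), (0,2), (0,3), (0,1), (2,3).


By Kirchhoff's matrix tree theorem, the number of spanning trees equals
the determinant of any cofactor of the Laplacian matrix L.
G has 4 vertices and 5 edges.
Computing the (3 x 3) cofactor determinant gives 8.

8


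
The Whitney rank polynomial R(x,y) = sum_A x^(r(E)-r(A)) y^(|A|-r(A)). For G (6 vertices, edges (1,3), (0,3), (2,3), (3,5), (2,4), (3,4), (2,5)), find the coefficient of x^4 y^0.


R(x,y) = sum over A in 2^E of x^(r(E)-r(A)) * y^(|A|-r(A)).
G has 6 vertices, 7 edges. r(E) = 5.
Enumerate all 2^7 = 128 subsets.
Count subsets with r(E)-r(A)=4 and |A|-r(A)=0: 7.

7


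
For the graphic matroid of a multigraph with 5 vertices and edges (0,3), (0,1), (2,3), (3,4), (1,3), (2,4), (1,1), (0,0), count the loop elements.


In a graphic matroid, a loop is a self-loop edge (u,u) with rank 0.
Examining all 8 edges for self-loops...
Self-loops found: (1,1), (0,0)
Number of loops = 2.

2


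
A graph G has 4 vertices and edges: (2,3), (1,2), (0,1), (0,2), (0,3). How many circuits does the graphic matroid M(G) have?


A circuit in a graphic matroid = edge set of a simple cycle.
G has 4 vertices and 5 edges.
Enumerating all minimal edge subsets forming cycles...
Total circuits found: 3.

3


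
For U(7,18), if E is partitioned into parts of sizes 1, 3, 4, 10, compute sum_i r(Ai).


r(Ai) = min(|Ai|, 7) for each part.
Sum = min(1,7) + min(3,7) + min(4,7) + min(10,7)
    = 1 + 3 + 4 + 7
    = 15.

15


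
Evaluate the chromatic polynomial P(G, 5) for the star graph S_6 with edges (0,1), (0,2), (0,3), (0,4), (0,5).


P(tree, k) = k * (k-1)^(5) for any tree on 6 vertices.
P(5) = 5 * 4^5 = 5 * 1024 = 5120.

5120


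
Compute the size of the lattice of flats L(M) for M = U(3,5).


Flats of U(3,5): every subset of size < 3 is a flat, plus E itself.
Count = C(5,0) + C(5,1) + C(5,2) + 1
     = 1 + 5 + 10 + 1
     = 17.

17


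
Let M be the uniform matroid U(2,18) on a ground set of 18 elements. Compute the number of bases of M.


Bases of U(2,18) are all 2-element subsets of the 18-element ground set.
Number of bases = C(18,2).
C(18,2) = (18 * 17) / (1 * 2) = 153.

153


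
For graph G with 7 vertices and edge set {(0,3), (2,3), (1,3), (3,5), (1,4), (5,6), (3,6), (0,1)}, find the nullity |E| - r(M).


Cycle rank (nullity) = |E| - r(M) = |E| - (|V| - c).
|E| = 8, |V| = 7, c = 1.
Nullity = 8 - (7 - 1) = 8 - 6 = 2.

2


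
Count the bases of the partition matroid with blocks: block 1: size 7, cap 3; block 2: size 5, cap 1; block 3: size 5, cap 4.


A basis picks exactly ci elements from block i.
Number of bases = product of C(|Si|, ci).
= C(7,3) * C(5,1) * C(5,4)
= 35 * 5 * 5
= 875.

875


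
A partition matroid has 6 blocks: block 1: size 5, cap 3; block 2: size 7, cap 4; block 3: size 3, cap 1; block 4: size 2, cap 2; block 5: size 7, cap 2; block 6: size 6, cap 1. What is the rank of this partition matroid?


Rank of a partition matroid = sum of min(|Si|, ci) for each block.
= min(5,3) + min(7,4) + min(3,1) + min(2,2) + min(7,2) + min(6,1)
= 3 + 4 + 1 + 2 + 2 + 1
= 13.

13


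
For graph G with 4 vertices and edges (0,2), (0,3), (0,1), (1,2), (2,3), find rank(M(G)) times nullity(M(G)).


r(M) = |V| - c = 4 - 1 = 3.
nullity = |E| - r(M) = 5 - 3 = 2.
Product = 3 * 2 = 6.

6


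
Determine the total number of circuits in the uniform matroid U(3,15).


In U(3,15), circuits are the (4)-element subsets.
Any set of 4 elements is dependent, and removing any one element gives
an independent set of size 3, so it is a minimal dependent set.
Number of circuits = C(15,4) = 15! / (4! * 11!) = 1365.

1365


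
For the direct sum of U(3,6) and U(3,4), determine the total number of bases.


Bases of a direct sum M1 + M2: |B| = |B(M1)| * |B(M2)|.
|B(U(3,6))| = C(6,3) = 20.
|B(U(3,4))| = C(4,3) = 4.
Total bases = 20 * 4 = 80.

80


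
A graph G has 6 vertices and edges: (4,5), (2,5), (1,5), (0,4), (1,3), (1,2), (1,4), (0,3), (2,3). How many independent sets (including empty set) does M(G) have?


An independent set in a graphic matroid is an acyclic edge subset.
G has 6 vertices and 9 edges.
Enumerate all 2^9 = 512 subsets, checking for acyclicity.
Total independent sets = 298.

298


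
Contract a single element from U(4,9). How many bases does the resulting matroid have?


Contracting e from U(4,9) gives U(3,8).
Bases of U(3,8) = (8 choose 3) = 56.

56


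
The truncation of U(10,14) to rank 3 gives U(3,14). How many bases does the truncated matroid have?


Truncating U(10,14) to rank 3 gives U(3,14).
Bases of U(3,14) are all 3-element subsets of 14 elements.
Number of bases = C(14,3) = (14 * 13 * 12) / (1 * 2 * 3) = 364.

364


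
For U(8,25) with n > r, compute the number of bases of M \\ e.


Deleting e from U(8,25) gives U(8,24) since n > r.
Bases of U(8,24) = C(24,8) = 735471.

735471


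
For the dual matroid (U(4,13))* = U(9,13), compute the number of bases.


The dual of U(r,n) is U(n-r, n) = U(9,13).
Bases of U(9,13) are all (9)-element subsets.
|B(M*)| = C(13,9) = 715.

715


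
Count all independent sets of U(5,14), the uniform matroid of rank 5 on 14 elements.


Independent sets of U(5,14) are all subsets of size <= 5.
Count = C(14,0) + C(14,1) + C(14,2) + C(14,3) + C(14,4) + C(14,5)
     = 1 + 14 + 91 + 364 + 1001 + 2002
     = 3473.

3473


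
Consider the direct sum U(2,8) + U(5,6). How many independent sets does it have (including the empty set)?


For a direct sum, |I(M1+M2)| = |I(M1)| * |I(M2)|.
|I(U(2,8))| = sum C(8,k) for k=0..2 = 37.
|I(U(5,6))| = sum C(6,k) for k=0..5 = 63.
Total = 37 * 63 = 2331.

2331


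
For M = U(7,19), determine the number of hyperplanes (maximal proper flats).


Hyperplanes of U(7,19) are flats of rank 6.
In a uniform matroid, these are exactly the (6)-element subsets.
Count = (19 choose 6) = 27132.

27132


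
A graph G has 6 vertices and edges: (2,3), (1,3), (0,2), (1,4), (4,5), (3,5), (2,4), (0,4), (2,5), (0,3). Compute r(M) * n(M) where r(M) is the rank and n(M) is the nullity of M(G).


r(M) = |V| - c = 6 - 1 = 5.
nullity = |E| - r(M) = 10 - 5 = 5.
Product = 5 * 5 = 25.

25


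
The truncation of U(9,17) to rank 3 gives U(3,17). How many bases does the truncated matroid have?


Truncating U(9,17) to rank 3 gives U(3,17).
Bases of U(3,17) are all 3-element subsets of 17 elements.
Number of bases = C(17,3) = 17! / (3! * 14!) = 680.

680


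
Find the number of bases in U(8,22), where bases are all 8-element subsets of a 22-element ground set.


Bases of U(8,22) are all 8-element subsets of the 22-element ground set.
Number of bases = C(22,8).
(22 choose 8) = 319770.

319770


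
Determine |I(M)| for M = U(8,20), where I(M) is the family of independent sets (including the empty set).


Independent sets of U(8,20) are all subsets of size <= 8.
Count = (20 choose 0) + (20 choose 1) + (20 choose 2) + (20 choose 3) + (20 choose 4) + (20 choose 5) + (20 choose 6) + (20 choose 7) + (20 choose 8)
     = 1 + 20 + 190 + 1140 + 4845 + 15504 + 38760 + 77520 + 125970
     = 263950.

263950


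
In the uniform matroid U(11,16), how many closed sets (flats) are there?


Flats of U(11,16): every subset of size < 11 is a flat, plus E itself.
Count = C(16,0) + C(16,1) + C(16,2) + C(16,3) + C(16,4) + C(16,5) + C(16,6) + C(16,7) + C(16,8) + C(16,9) + C(16,10) + 1
     = 1 + 16 + 120 + 560 + 1820 + 4368 + 8008 + 11440 + 12870 + 11440 + 8008 + 1
     = 58652.

58652


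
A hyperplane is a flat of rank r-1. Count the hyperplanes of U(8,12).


Hyperplanes of U(8,12) are flats of rank 7.
In a uniform matroid, these are exactly the (7)-element subsets.
Count = C(12,7) = 792.

792


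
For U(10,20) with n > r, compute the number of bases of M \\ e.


Deleting e from U(10,20) gives U(10,19) since n > r.
Bases of U(10,19) = (19 choose 10) = 92378.

92378


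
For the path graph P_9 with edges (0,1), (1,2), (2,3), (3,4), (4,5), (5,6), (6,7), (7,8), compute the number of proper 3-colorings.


P(P_9, k) = k * (k-1)^(8).
P(3) = 3 * 2^8 = 3 * 256 = 768.

768


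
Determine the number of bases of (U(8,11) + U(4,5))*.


(M1+M2)* = M1* + M2*.
M1* = U(3,11), bases: C(11,3) = 165.
M2* = U(1,5), bases: C(5,1) = 5.
|B(M*)| = 165 * 5 = 825.

825


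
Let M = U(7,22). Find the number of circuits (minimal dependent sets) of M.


In U(7,22), circuits are the (8)-element subsets.
Any set of 8 elements is dependent, and removing any one element gives
an independent set of size 7, so it is a minimal dependent set.
Number of circuits = C(22,8) = 319770.

319770


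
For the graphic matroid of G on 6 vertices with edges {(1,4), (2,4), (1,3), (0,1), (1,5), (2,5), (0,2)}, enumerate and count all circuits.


A circuit in a graphic matroid = edge set of a simple cycle.
G has 6 vertices and 7 edges.
Enumerating all minimal edge subsets forming cycles...
Total circuits found: 3.

3


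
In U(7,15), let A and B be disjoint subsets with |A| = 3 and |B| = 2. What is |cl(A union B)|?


|A union B| = 3 + 2 = 5 (disjoint).
In U(7,15), cl(S) = S if |S| < 7, else cl(S) = E.
Since 5 < 7, cl(A union B) = A union B.
|cl(A union B)| = 5.

5


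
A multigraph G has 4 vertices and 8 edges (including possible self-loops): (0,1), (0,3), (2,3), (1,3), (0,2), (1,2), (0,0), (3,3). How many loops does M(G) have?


In a graphic matroid, a loop is a self-loop edge (u,u) with rank 0.
Examining all 8 edges for self-loops...
Self-loops found: (0,0), (3,3)
Number of loops = 2.

2


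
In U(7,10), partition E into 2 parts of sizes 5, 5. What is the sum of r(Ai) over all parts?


r(Ai) = min(|Ai|, 7) for each part.
Sum = min(5,7) + min(5,7)
    = 5 + 5
    = 10.

10


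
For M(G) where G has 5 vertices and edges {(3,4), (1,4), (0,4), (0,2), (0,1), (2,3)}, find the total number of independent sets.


An independent set in a graphic matroid is an acyclic edge subset.
G has 5 vertices and 6 edges.
Enumerate all 2^6 = 64 subsets, checking for acyclicity.
Total independent sets = 52.

52


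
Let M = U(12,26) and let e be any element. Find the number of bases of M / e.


Contracting e from U(12,26) gives U(11,25).
Bases of U(11,25) = C(25,11) = 4457400.

4457400


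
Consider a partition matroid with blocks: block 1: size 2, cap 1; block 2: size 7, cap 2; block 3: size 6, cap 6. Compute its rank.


Rank of a partition matroid = sum of min(|Si|, ci) for each block.
= min(2,1) + min(7,2) + min(6,6)
= 1 + 2 + 6
= 9.

9


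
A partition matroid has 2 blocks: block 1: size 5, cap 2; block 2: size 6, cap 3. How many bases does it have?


A basis picks exactly ci elements from block i.
Number of bases = product of C(|Si|, ci).
= C(5,2) * C(6,3)
= 10 * 20
= 200.

200


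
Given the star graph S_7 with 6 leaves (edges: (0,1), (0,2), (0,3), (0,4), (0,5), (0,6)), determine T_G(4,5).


A star on 7 vertices is a tree with 6 edges.
T(x,y) = x^(6) for any tree.
T(4,5) = 4^6 = 4096.

4096


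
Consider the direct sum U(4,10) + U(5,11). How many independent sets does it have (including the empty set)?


For a direct sum, |I(M1+M2)| = |I(M1)| * |I(M2)|.
|I(U(4,10))| = sum C(10,k) for k=0..4 = 386.
|I(U(5,11))| = sum C(11,k) for k=0..5 = 1024.
Total = 386 * 1024 = 395264.

395264


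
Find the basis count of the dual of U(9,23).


The dual of U(r,n) is U(n-r, n) = U(14,23).
Bases of U(14,23) are all (14)-element subsets.
|B(M*)| = C(23,14) = 817190.

817190


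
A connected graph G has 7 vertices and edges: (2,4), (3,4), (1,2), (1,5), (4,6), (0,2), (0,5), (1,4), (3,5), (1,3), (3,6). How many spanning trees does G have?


By Kirchhoff's matrix tree theorem, the number of spanning trees equals
the determinant of any cofactor of the Laplacian matrix L.
G has 7 vertices and 11 edges.
Computing the (6 x 6) cofactor determinant gives 168.

168


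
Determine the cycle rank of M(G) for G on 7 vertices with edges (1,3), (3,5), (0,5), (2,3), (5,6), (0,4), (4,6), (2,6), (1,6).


Cycle rank (nullity) = |E| - r(M) = |E| - (|V| - c).
|E| = 9, |V| = 7, c = 1.
Nullity = 9 - (7 - 1) = 9 - 6 = 3.

3


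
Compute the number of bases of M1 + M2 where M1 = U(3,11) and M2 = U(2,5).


Bases of a direct sum M1 + M2: |B| = |B(M1)| * |B(M2)|.
|B(U(3,11))| = C(11,3) = 165.
|B(U(2,5))| = C(5,2) = 10.
Total bases = 165 * 10 = 1650.

1650


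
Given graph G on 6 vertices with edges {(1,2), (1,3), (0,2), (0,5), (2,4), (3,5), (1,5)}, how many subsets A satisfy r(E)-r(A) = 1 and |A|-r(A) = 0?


R(x,y) = sum over A in 2^E of x^(r(E)-r(A)) * y^(|A|-r(A)).
G has 6 vertices, 7 edges. r(E) = 5.
Enumerate all 2^7 = 128 subsets.
Count subsets with r(E)-r(A)=1 and |A|-r(A)=0: 30.

30


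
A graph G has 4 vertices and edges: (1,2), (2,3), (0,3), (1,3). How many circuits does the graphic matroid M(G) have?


A circuit in a graphic matroid = edge set of a simple cycle.
G has 4 vertices and 4 edges.
Enumerating all minimal edge subsets forming cycles...
Total circuits found: 1.

1


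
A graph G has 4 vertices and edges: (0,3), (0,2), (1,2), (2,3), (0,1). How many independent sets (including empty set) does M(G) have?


An independent set in a graphic matroid is an acyclic edge subset.
G has 4 vertices and 5 edges.
Enumerate all 2^5 = 32 subsets, checking for acyclicity.
Total independent sets = 24.

24


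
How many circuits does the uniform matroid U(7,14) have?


In U(7,14), circuits are the (8)-element subsets.
Any set of 8 elements is dependent, and removing any one element gives
an independent set of size 7, so it is a minimal dependent set.
Number of circuits = C(14,8) = 3003.

3003


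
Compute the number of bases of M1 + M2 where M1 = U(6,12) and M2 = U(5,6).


Bases of a direct sum M1 + M2: |B| = |B(M1)| * |B(M2)|.
|B(U(6,12))| = C(12,6) = 924.
|B(U(5,6))| = C(6,5) = 6.
Total bases = 924 * 6 = 5544.

5544


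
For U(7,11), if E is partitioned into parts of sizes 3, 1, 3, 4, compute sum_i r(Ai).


r(Ai) = min(|Ai|, 7) for each part.
Sum = min(3,7) + min(1,7) + min(3,7) + min(4,7)
    = 3 + 1 + 3 + 4
    = 11.

11


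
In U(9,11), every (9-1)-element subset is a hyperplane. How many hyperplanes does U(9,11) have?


Hyperplanes of U(9,11) are flats of rank 8.
In a uniform matroid, these are exactly the (8)-element subsets.
Count = C(11,8) = 165.

165


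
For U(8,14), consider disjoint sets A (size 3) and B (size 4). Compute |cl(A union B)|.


|A union B| = 3 + 4 = 7 (disjoint).
In U(8,14), cl(S) = S if |S| < 8, else cl(S) = E.
Since 7 < 8, cl(A union B) = A union B.
|cl(A union B)| = 7.

7


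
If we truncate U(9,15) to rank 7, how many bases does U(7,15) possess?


Truncating U(9,15) to rank 7 gives U(7,15).
Bases of U(7,15) are all 7-element subsets of 15 elements.
Number of bases = C(15,7) = 6435.

6435


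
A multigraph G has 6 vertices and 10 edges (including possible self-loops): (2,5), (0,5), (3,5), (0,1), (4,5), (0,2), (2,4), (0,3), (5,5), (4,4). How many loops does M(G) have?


In a graphic matroid, a loop is a self-loop edge (u,u) with rank 0.
Examining all 10 edges for self-loops...
Self-loops found: (5,5), (4,4)
Number of loops = 2.

2


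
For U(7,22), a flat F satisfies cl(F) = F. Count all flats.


Flats of U(7,22): every subset of size < 7 is a flat, plus E itself.
Count = (22 choose 0) + (22 choose 1) + (22 choose 2) + (22 choose 3) + (22 choose 4) + (22 choose 5) + (22 choose 6) + 1
     = 1 + 22 + 231 + 1540 + 7315 + 26334 + 74613 + 1
     = 110057.

110057


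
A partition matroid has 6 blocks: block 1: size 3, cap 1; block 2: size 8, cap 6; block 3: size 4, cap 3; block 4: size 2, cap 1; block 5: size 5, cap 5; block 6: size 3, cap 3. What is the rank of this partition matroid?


Rank of a partition matroid = sum of min(|Si|, ci) for each block.
= min(3,1) + min(8,6) + min(4,3) + min(2,1) + min(5,5) + min(3,3)
= 1 + 6 + 3 + 1 + 5 + 3
= 19.

19
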